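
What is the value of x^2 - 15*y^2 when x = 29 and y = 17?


x^2 - d*y^2
= 29^2 - 15*17^2
= 841 - 4335
= -3494

-3494


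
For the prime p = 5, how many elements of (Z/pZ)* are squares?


For prime p, the number of non-zero quadratic residues is (p-1)/2.
= (5-1)/2
= 2

2


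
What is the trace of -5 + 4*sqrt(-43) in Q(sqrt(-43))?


Tr(a + b*sqrt(d)) = (a + b*sqrt(d)) + (a - b*sqrt(d)) = 2a
= 2 * (-5)
= -10

-10


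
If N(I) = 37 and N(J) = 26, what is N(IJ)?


N(IJ) = N(I) * N(J)
= 37 * 26
= 962

962


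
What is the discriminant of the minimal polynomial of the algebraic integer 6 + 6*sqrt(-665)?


The element 6 + 6*sqrt(-665) has minimal polynomial:
x^2 - 12*x + 23976
Discriminant = (-12)^2 - 4*(23976)
= 144 - 95904
= -95760

-95760


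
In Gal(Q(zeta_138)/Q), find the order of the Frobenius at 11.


The Frobenius at p in Gal(Q(zeta_n)/Q) = (Z/nZ)* is the class of p, so its order is ord_138(11), the smallest k >= 1 with 11^k = 1 mod 138.
n = 138 = 2 * 3 * 23, phi(138) = 44; the order divides phi(n).
Divisors of 44: 1, 2, 4, 11, 22, 44
Repeated squaring mod 138: 11^1 = 11, 11^2 = 121, 11^4 = 13, 11^8 = 31, 11^16 = 133, 11^32 = 25
Test divisors in increasing order:
  k=1: 11^1 = 11 mod 138
  k=2: 11^2 = 121 mod 138
  k=4: 11^4 = 13 mod 138
  k=11: 11^11 = 31 * 121 * 11 = 137 mod 138
  k=22: 11^22 = 133 * 13 * 121 = 1 mod 138  <- first divisor giving 1
Order = 22

22


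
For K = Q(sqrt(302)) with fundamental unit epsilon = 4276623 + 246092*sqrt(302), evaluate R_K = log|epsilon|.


epsilon = 4276623 + 246092*sqrt(302)
= 8.5532e+06
R = ln(8.5532e+06)
= 15.9618

15.9618


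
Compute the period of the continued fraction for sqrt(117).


Run the CF algorithm for sqrt(117).
a_0 = floor(sqrt(117)) = 10; set m_0=0, q_0=1.
Recurrence: m' = q*a - m,  q' = (d - m'^2)/q,  a' = floor((a_0 + m')/q').
  step 1: m=10, q=17, a=1
  step 2: m=7, q=4, a=4
  step 3: m=9, q=9, a=2
  step 4: m=9, q=4, a=4
  step 5: m=7, q=17, a=1
  step 6: m=10, q=1, a=20
a_6 = 2*a_0 = 20, so the period closes here.
sqrt(117) = [10; 1, 4, 2, 4, 1, 20]
Period length = 6

6


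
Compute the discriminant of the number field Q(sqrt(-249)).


For K = Q(sqrt(d)) with d squarefree: disc(K) = d if d = 1 mod 4, and disc(K) = 4d if d = 2 or 3 mod 4.
Here d = -249, and d mod 4 = 3.
d = 3 mod 4, not 1 (O_K = Z[sqrt(d)]), so disc(K) = 4d = 4 * (-249) = -996

-996


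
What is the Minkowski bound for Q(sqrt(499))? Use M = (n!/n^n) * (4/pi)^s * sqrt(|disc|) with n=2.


d = 499, d mod 4 = 3, so disc(K) = 4d = 1996; |disc(K)| = 1996
Real quadratic field, so n = 2, s = r2 = 0, r1 = 2
M = (n!/n^n) * (4/pi)^s * sqrt(|disc(K)|) = (2!/2^2) * (4/pi)^0 * sqrt(1996)
= 0.5 * 1.000000 * 44.676616
= 22.3383

22.3383


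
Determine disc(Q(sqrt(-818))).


For K = Q(sqrt(d)) with d squarefree: disc(K) = d if d = 1 mod 4, and disc(K) = 4d if d = 2 or 3 mod 4.
Here d = -818, and d mod 4 = 2.
d = 2 mod 4, not 1 (O_K = Z[sqrt(d)]), so disc(K) = 4d = 4 * (-818) = -3272

-3272


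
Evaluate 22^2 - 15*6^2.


x^2 - d*y^2
= 22^2 - 15*6^2
= 484 - 540
= -56

-56


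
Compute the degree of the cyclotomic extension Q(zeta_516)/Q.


The degree equals Euler's totient phi(516).
516 = 2^2 * 3 * 43
phi(516) = 168

168


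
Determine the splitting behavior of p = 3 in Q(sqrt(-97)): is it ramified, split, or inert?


K = Q(sqrt(-97)). Since d mod 4 = 3, disc(K) = -388.
Check p | disc: -388 mod 3 = 2.
p does not divide disc. Compute Legendre symbol (d/p):
2^((3-1)/2) mod 3 = -1
(d/p) = -1, so p is inert: (p) stays prime with e=1, f=2, g=1.
Therefore p is inert.

inert


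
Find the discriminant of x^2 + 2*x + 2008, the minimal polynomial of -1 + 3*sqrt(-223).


The element -1 + 3*sqrt(-223) has minimal polynomial:
x^2 + 2*x + 2008
Discriminant = (2)^2 - 4*(2008)
= 4 - 8032
= -8028

-8028


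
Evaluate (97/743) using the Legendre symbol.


p = 743 is prime, so compute (97/743) with the reciprocity algorithm (Jacobi-symbol steps: pull out 2s via (2/n), flip via reciprocity, reduce):
  reciprocity: (97/743) -> +(743/97)
  reduce: (64/97)
  pull out 2: (2/97) = +1  (since 97 mod 8 = 1)
  pull out 2: (2/97) = +1  (since 97 mod 8 = 1)
  pull out 2: (2/97) = +1  (since 97 mod 8 = 1)
  pull out 2: (2/97) = +1  (since 97 mod 8 = 1)
  pull out 2: (2/97) = +1  (since 97 mod 8 = 1)
  pull out 2: (2/97) = +1  (since 97 mod 8 = 1)
  (1/97) = 1
Product of signs = 1
(97/743) = 1

1


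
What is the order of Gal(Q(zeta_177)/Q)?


|Gal(Q(zeta_177)/Q)| = phi(177)
= 116

116


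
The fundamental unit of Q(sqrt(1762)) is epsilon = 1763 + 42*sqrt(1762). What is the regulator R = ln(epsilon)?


epsilon = 1763 + 42*sqrt(1762)
= 3525.9997
R = ln(3525.9997)
= 8.1679

8.1679


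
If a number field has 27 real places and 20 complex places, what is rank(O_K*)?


By Dirichlet's unit theorem:
rank = r1 + r2 - 1
= 27 + 20 - 1
= 46

46


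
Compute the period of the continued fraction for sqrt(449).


Run the CF algorithm for sqrt(449).
a_0 = floor(sqrt(449)) = 21; set m_0=0, q_0=1.
Recurrence: m' = q*a - m,  q' = (d - m'^2)/q,  a' = floor((a_0 + m')/q').
  step 1: m=21, q=8, a=5
  step 2: m=19, q=11, a=3
  step 3: m=14, q=23, a=1
  step 4: m=9, q=16, a=1
  step 5: m=7, q=25, a=1
  step 6: m=18, q=5, a=7
  step 7: m=17, q=32, a=1
  step 8: m=15, q=7, a=5
  step 9: m=20, q=7, a=5
  step 10: m=15, q=32, a=1
  step 11: m=17, q=5, a=7
  step 12: m=18, q=25, a=1
  step 13: m=7, q=16, a=1
  step 14: m=9, q=23, a=1
  step 15: m=14, q=11, a=3
  step 16: m=19, q=8, a=5
  step 17: m=21, q=1, a=42
a_17 = 2*a_0 = 42, so the period closes here.
sqrt(449) = [21; 5, 3, 1, 1, 1, 7, 1, 5, 5, 1, 7, 1, 1, 1, 3, 5, 42]
Period length = 17

17


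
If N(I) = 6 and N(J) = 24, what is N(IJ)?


N(IJ) = N(I) * N(J)
= 6 * 24
= 144

144


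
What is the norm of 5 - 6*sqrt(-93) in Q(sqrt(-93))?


N(a + b*sqrt(d)) = a^2 - d*b^2
= (5)^2 - (-93)*(-6)^2
= 25 + 3348
= 3373

3373


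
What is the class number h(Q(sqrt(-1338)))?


K = Q(sqrt(-1338)). d mod 4 = 2, so D = disc(K) = 4d = -5352
h(K) equals the number of primitive reduced positive-definite forms (a, b, c) = a*x^2 + b*x*y + c*y^2 with b^2 - 4ac = D,
where reduced means |b| <= a <= c, with b >= 0 whenever |b| = a or a = c, and primitive means gcd(a, b, c) = 1.
Reduced forces 3a^2 <= |D| = 5352, so 1 <= a <= 42; b must have the parity of D, and c = (b^2 - D)/(4a) must be an integer >= a.
Enumerate a = 1..42, b in [-a, a]:
  a=1: (1, 0, 1338)  [1]
  a=2: (2, 0, 669)  [1]
  a=3: (3, 0, 446)  [1]
  a=4..5: none
  a=6: (6, 0, 223)  [1]
  a=7..10: none
  a=11: (11, -4, 122), (11, 4, 122)  [2]
  a=12: none
  a=13: (13, -2, 103), (13, 2, 103)  [2]
  a=14..18: none
  a=19: (19, -14, 73), (19, 14, 73)  [2]
  a=20..21: none
  a=22: (22, -4, 61), (22, 4, 61)  [2]
  a=23..25: none
  a=26: (26, -24, 57), (26, 24, 57)  [2]
  a=27..28: none
  a=29: (29, -10, 47), (29, 10, 47)  [2]
  a=30..32: none
  a=33: (33, -18, 43), (33, 18, 43)  [2]
  a=34..37: none
  a=38: (38, -24, 39), (38, 24, 39)  [2]
  a=39..42: none
Total reduced forms: 1 + 1 + 1 + 1 + 2 + 2 + 2 + 2 + 2 + 2 + 2 + 2 = 20
h = 20

20


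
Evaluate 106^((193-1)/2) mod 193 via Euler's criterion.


p = 193 is prime and the exponent is (p-1)/2 = 96, so by Euler's criterion 106^96 = (106/193) = +1 or -1 mod 193.
Compute by square-and-multiply:
  96 = 64 + 32 (binary 1100000)
  Repeated squaring mod 193: 106^1 = 106, 106^2 = 42, 106^4 = 27, 106^8 = 150, 106^16 = 112, 106^32 = 192, 106^64 = 1
  106^96 = 106^64 * 106^32 = 1 * 192 mod 193
    1 * 192 = 192 = 192 mod 193
  106^96 = 192 mod 193
Result 192 = p - 1 = -1 mod 193: 106 is a quadratic non-residue mod 193. As a residue in [0, p-1] the value is 192.
106^96 mod 193 = 192

192


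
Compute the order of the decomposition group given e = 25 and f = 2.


|D_P| = e * f
= 25 * 2
= 50

50


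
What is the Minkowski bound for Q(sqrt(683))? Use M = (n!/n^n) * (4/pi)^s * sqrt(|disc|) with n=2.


d = 683, d mod 4 = 3, so disc(K) = 4d = 2732; |disc(K)| = 2732
Real quadratic field, so n = 2, s = r2 = 0, r1 = 2
M = (n!/n^n) * (4/pi)^s * sqrt(|disc(K)|) = (2!/2^2) * (4/pi)^0 * sqrt(2732)
= 0.5 * 1.000000 * 52.268537
= 26.1343

26.1343


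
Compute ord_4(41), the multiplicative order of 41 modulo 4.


We want ord_4(41), the smallest k >= 1 with 41^k = 1 mod 4.
n = 4 = 2^2, phi(4) = 2; the order divides phi(n).
Divisors of 2: 1, 2
Repeated squaring mod 4: 41^1 = 1, 41^2 = 1
Test divisors in increasing order:
  k=1: 41^1 = 1 mod 4  <- first divisor giving 1
Order = 1

1


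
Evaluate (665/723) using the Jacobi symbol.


Compute (665/723) via quadratic reciprocity:
  reciprocity: (665/723) -> +(723/665)
  reduce: (58/665)
  pull out 2: (2/665) = +1  (since 665 mod 8 = 1)
  reciprocity: (29/665) -> +(665/29)
  reduce: (27/29)
  reciprocity: (27/29) -> +(29/27)
  reduce: (2/27)
  pull out 2: (2/27) = -1  (since 27 mod 8 = 3)
  (1/27) = 1
Product of signs = -1

-1


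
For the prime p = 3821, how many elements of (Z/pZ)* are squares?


For prime p, the number of non-zero quadratic residues is (p-1)/2.
= (3821-1)/2
= 1910

1910


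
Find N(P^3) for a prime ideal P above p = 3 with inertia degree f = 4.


N(P^a) = p^(a*f)
= 3^(3*4)
= 3^12
= 531441

531441


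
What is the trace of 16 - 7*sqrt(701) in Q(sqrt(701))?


Tr(a + b*sqrt(d)) = (a + b*sqrt(d)) + (a - b*sqrt(d)) = 2a
= 2 * (16)
= 32

32


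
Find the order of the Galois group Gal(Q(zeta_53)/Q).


|Gal(Q(zeta_53)/Q)| = phi(53)
= 52

52


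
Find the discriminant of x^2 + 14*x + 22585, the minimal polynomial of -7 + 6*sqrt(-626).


The element -7 + 6*sqrt(-626) has minimal polynomial:
x^2 + 14*x + 22585
Discriminant = (14)^2 - 4*(22585)
= 196 - 90340
= -90144

-90144


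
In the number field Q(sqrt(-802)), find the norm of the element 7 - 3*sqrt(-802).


N(a + b*sqrt(d)) = a^2 - d*b^2
= (7)^2 - (-802)*(-3)^2
= 49 + 7218
= 7267

7267


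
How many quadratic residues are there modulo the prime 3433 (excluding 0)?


For prime p, the number of non-zero quadratic residues is (p-1)/2.
= (3433-1)/2
= 1716

1716


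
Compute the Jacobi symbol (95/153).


Compute (95/153) via quadratic reciprocity:
  reciprocity: (95/153) -> +(153/95)
  reduce: (58/95)
  pull out 2: (2/95) = +1  (since 95 mod 8 = 7)
  reciprocity: (29/95) -> +(95/29)
  reduce: (8/29)
  pull out 2: (2/29) = -1  (since 29 mod 8 = 5)
  pull out 2: (2/29) = -1  (since 29 mod 8 = 5)
  pull out 2: (2/29) = -1  (since 29 mod 8 = 5)
  (1/29) = 1
Product of signs = -1

-1


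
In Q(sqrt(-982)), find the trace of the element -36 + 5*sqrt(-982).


Tr(a + b*sqrt(d)) = (a + b*sqrt(d)) + (a - b*sqrt(d)) = 2a
= 2 * (-36)
= -72

-72


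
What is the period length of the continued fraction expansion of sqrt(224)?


Run the CF algorithm for sqrt(224).
a_0 = floor(sqrt(224)) = 14; set m_0=0, q_0=1.
Recurrence: m' = q*a - m,  q' = (d - m'^2)/q,  a' = floor((a_0 + m')/q').
  step 1: m=14, q=28, a=1
  step 2: m=14, q=1, a=28
a_2 = 2*a_0 = 28, so the period closes here.
sqrt(224) = [14; 1, 28]
Period length = 2

2


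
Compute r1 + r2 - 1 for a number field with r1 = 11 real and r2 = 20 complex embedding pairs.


By Dirichlet's unit theorem:
rank = r1 + r2 - 1
= 11 + 20 - 1
= 30

30


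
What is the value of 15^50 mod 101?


p = 101 is prime and the exponent is (p-1)/2 = 50, so by Euler's criterion 15^50 = (15/101) = +1 or -1 mod 101.
Compute by square-and-multiply:
  50 = 32 + 16 + 2 (binary 110010)
  Repeated squaring mod 101: 15^1 = 15, 15^2 = 23, 15^4 = 24, 15^8 = 71, 15^16 = 92, 15^32 = 81
  15^50 = 15^32 * 15^16 * 15^2 = 81 * 92 * 23 mod 101
    81 * 92 = 7452 = 79 mod 101
    79 * 23 = 1817 = 100 mod 101
  15^50 = 100 mod 101
Result 100 = p - 1 = -1 mod 101: 15 is a quadratic non-residue mod 101. As a residue in [0, p-1] the value is 100.
15^50 mod 101 = 100

100


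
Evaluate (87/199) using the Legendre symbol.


p = 199 is prime, so compute (87/199) with the reciprocity algorithm (Jacobi-symbol steps: pull out 2s via (2/n), flip via reciprocity, reduce):
  reciprocity: (87/199) -> -(199/87)
  reduce: (25/87)
  reciprocity: (25/87) -> +(87/25)
  reduce: (12/25)
  pull out 2: (2/25) = +1  (since 25 mod 8 = 1)
  pull out 2: (2/25) = +1  (since 25 mod 8 = 1)
  reciprocity: (3/25) -> +(25/3)
  reduce: (1/3)
  (1/3) = 1
Product of signs = -1
(87/199) = -1

-1


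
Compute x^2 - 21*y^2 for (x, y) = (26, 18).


x^2 - d*y^2
= 26^2 - 21*18^2
= 676 - 6804
= -6128

-6128


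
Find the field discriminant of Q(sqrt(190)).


For K = Q(sqrt(d)) with d squarefree: disc(K) = d if d = 1 mod 4, and disc(K) = 4d if d = 2 or 3 mod 4.
Here d = 190, and d mod 4 = 2.
d = 2 mod 4, not 1 (O_K = Z[sqrt(d)]), so disc(K) = 4d = 4 * (190) = 760

760


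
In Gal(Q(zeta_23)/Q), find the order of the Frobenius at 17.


The Frobenius at p in Gal(Q(zeta_n)/Q) = (Z/nZ)* is the class of p, so its order is ord_23(17), the smallest k >= 1 with 17^k = 1 mod 23.
n = 23 = 23, phi(23) = 22; the order divides phi(n).
Divisors of 22: 1, 2, 11, 22
Repeated squaring mod 23: 17^1 = 17, 17^2 = 13, 17^4 = 8, 17^8 = 18, 17^16 = 2
Test divisors in increasing order:
  k=1: 17^1 = 17 mod 23
  k=2: 17^2 = 13 mod 23
  k=11: 17^11 = 18 * 13 * 17 = 22 mod 23
  k=22: 17^22 = 2 * 8 * 13 = 1 mod 23  <- first divisor giving 1
Order = 22

22


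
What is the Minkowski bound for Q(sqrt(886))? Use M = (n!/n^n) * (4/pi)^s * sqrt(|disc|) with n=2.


d = 886, d mod 4 = 2, so disc(K) = 4d = 3544; |disc(K)| = 3544
Real quadratic field, so n = 2, s = r2 = 0, r1 = 2
M = (n!/n^n) * (4/pi)^s * sqrt(|disc(K)|) = (2!/2^2) * (4/pi)^0 * sqrt(3544)
= 0.5 * 1.000000 * 59.531504
= 29.7658

29.7658


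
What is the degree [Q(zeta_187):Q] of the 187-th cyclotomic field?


The degree equals Euler's totient phi(187).
187 = 11 * 17
phi(187) = 160

160


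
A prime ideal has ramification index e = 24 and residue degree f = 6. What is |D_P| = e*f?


|D_P| = e * f
= 24 * 6
= 144

144


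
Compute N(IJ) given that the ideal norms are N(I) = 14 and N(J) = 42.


N(IJ) = N(I) * N(J)
= 14 * 42
= 588

588


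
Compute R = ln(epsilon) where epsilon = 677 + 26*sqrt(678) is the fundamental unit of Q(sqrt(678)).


epsilon = 677 + 26*sqrt(678)
= 1353.9993
R = ln(1353.9993)
= 7.2108

7.2108


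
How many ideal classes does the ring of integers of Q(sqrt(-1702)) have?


K = Q(sqrt(-1702)). d mod 4 = 2, so D = disc(K) = 4d = -6808
h(K) equals the number of primitive reduced positive-definite forms (a, b, c) = a*x^2 + b*x*y + c*y^2 with b^2 - 4ac = D,
where reduced means |b| <= a <= c, with b >= 0 whenever |b| = a or a = c, and primitive means gcd(a, b, c) = 1.
Reduced forces 3a^2 <= |D| = 6808, so 1 <= a <= 47; b must have the parity of D, and c = (b^2 - D)/(4a) must be an integer >= a.
Enumerate a = 1..47, b in [-a, a]:
  a=1: (1, 0, 1702)  [1]
  a=2: (2, 0, 851)  [1]
  a=3..10: none
  a=11: (11, -10, 157), (11, 10, 157)  [2]
  a=12: none
  a=13: (13, -2, 131), (13, 2, 131)  [2]
  a=14..16: none
  a=17: (17, -14, 103), (17, 14, 103)  [2]
  a=18..21: none
  a=22: (22, -12, 79), (22, 12, 79)  [2]
  a=23: (23, 0, 74)  [1]
  a=24..25: none
  a=26: (26, -24, 71), (26, 24, 71)  [2]
  a=27..28: none
  a=29: (29, -6, 59), (29, 6, 59)  [2]
  a=30..33: none
  a=34: (34, -20, 53), (34, 20, 53)  [2]
  a=35..36: none
  a=37: (37, 0, 46)  [1]
  a=38..40: none
  a=41: (41, -30, 47), (41, 30, 47)  [2]
  a=42..47: none
Total reduced forms: 1 + 1 + 2 + 2 + 2 + 2 + 1 + 2 + 2 + 2 + 1 + 2 = 20
h = 20

20


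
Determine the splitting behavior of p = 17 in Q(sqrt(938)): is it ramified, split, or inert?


K = Q(sqrt(938)). Since d mod 4 = 2, disc(K) = 3752.
Check p | disc: 3752 mod 17 = 12.
p does not divide disc. Compute Legendre symbol (d/p):
3^((17-1)/2) mod 17 = -1
(d/p) = -1, so p is inert: (p) stays prime with e=1, f=2, g=1.
Therefore p is inert.

inert


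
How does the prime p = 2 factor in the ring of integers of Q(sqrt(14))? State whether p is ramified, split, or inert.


K = Q(sqrt(14)). Since d mod 4 = 2, disc(K) = 56.
Check p | disc: 56 mod 2 = 0.
p divides disc, so p ramifies: (p) = P^2 with e=2, f=1, g=1.
Therefore p is ramified.

ramified


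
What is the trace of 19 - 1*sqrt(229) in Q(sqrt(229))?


Tr(a + b*sqrt(d)) = (a + b*sqrt(d)) + (a - b*sqrt(d)) = 2a
= 2 * (19)
= 38

38


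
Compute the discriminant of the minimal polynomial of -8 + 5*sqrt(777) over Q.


The element -8 + 5*sqrt(777) has minimal polynomial:
x^2 + 16*x - 19361
Discriminant = (16)^2 - 4*(-19361)
= 256 + 77444
= 77700

77700


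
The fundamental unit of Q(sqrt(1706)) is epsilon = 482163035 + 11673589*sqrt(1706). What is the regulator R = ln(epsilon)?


epsilon = 482163035 + 11673589*sqrt(1706)
= 9.6433e+08
R = ln(9.6433e+08)
= 20.6869

20.6869


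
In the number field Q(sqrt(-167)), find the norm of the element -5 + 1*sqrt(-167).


N(a + b*sqrt(d)) = a^2 - d*b^2
= (-5)^2 - (-167)*(1)^2
= 25 + 167
= 192

192


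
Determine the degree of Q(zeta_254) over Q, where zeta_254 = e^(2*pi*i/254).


The degree equals Euler's totient phi(254).
254 = 2 * 127
phi(254) = 126

126


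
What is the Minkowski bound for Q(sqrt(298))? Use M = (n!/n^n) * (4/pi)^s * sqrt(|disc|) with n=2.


d = 298, d mod 4 = 2, so disc(K) = 4d = 1192; |disc(K)| = 1192
Real quadratic field, so n = 2, s = r2 = 0, r1 = 2
M = (n!/n^n) * (4/pi)^s * sqrt(|disc(K)|) = (2!/2^2) * (4/pi)^0 * sqrt(1192)
= 0.5 * 1.000000 * 34.525353
= 17.2627

17.2627


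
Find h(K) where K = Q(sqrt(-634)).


K = Q(sqrt(-634)). d mod 4 = 2, so D = disc(K) = 4d = -2536
h(K) equals the number of primitive reduced positive-definite forms (a, b, c) = a*x^2 + b*x*y + c*y^2 with b^2 - 4ac = D,
where reduced means |b| <= a <= c, with b >= 0 whenever |b| = a or a = c, and primitive means gcd(a, b, c) = 1.
Reduced forces 3a^2 <= |D| = 2536, so 1 <= a <= 29; b must have the parity of D, and c = (b^2 - D)/(4a) must be an integer >= a.
Enumerate a = 1..29, b in [-a, a]:
  a=1: (1, 0, 634)  [1]
  a=2: (2, 0, 317)  [1]
  a=3..4: none
  a=5: (5, -2, 127), (5, 2, 127)  [2]
  a=6..9: none
  a=10: (10, -8, 65), (10, 8, 65)  [2]
  a=11: (11, -4, 58), (11, 4, 58)  [2]
  a=12: none
  a=13: (13, -8, 50), (13, 8, 50)  [2]
  a=14..21: none
  a=22: (22, -4, 29), (22, 4, 29)  [2]
  a=23..24: none
  a=25: (25, -8, 26), (25, 8, 26)  [2]
  a=26..29: none
Total reduced forms: 1 + 1 + 2 + 2 + 2 + 2 + 2 + 2 = 14
h = 14

14


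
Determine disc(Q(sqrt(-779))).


For K = Q(sqrt(d)) with d squarefree: disc(K) = d if d = 1 mod 4, and disc(K) = 4d if d = 2 or 3 mod 4.
Here d = -779, and d mod 4 = 1.
d = 1 mod 4 (O_K = Z[(1+sqrt(d))/2]), so disc(K) = d = -779

-779


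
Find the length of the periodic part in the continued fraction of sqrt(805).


Run the CF algorithm for sqrt(805).
a_0 = floor(sqrt(805)) = 28; set m_0=0, q_0=1.
Recurrence: m' = q*a - m,  q' = (d - m'^2)/q,  a' = floor((a_0 + m')/q').
  step 1: m=28, q=21, a=2
  step 2: m=14, q=29, a=1
  step 3: m=15, q=20, a=2
  step 4: m=25, q=9, a=5
  step 5: m=20, q=45, a=1
  step 6: m=25, q=4, a=13
  step 7: m=27, q=19, a=2
  step 8: m=11, q=36, a=1
  step 9: m=25, q=5, a=10
  step 10: m=25, q=36, a=1
  step 11: m=11, q=19, a=2
  step 12: m=27, q=4, a=13
  step 13: m=25, q=45, a=1
  step 14: m=20, q=9, a=5
  step 15: m=25, q=20, a=2
  step 16: m=15, q=29, a=1
  step 17: m=14, q=21, a=2
  step 18: m=28, q=1, a=56
a_18 = 2*a_0 = 56, so the period closes here.
sqrt(805) = [28; 2, 1, 2, 5, 1, 13, 2, 1, 10, 1, 2, 13, 1, 5, 2, 1, 2, 56]
Period length = 18

18


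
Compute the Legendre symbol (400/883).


p = 883 is prime, so compute (400/883) with the reciprocity algorithm (Jacobi-symbol steps: pull out 2s via (2/n), flip via reciprocity, reduce):
  pull out 2: (2/883) = -1  (since 883 mod 8 = 3)
  pull out 2: (2/883) = -1  (since 883 mod 8 = 3)
  pull out 2: (2/883) = -1  (since 883 mod 8 = 3)
  pull out 2: (2/883) = -1  (since 883 mod 8 = 3)
  reciprocity: (25/883) -> +(883/25)
  reduce: (8/25)
  pull out 2: (2/25) = +1  (since 25 mod 8 = 1)
  pull out 2: (2/25) = +1  (since 25 mod 8 = 1)
  pull out 2: (2/25) = +1  (since 25 mod 8 = 1)
  (1/25) = 1
Product of signs = 1
(400/883) = 1

1


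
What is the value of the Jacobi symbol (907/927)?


Compute (907/927) via quadratic reciprocity:
  reciprocity: (907/927) -> -(927/907)
  reduce: (20/907)
  pull out 2: (2/907) = -1  (since 907 mod 8 = 3)
  pull out 2: (2/907) = -1  (since 907 mod 8 = 3)
  reciprocity: (5/907) -> +(907/5)
  reduce: (2/5)
  pull out 2: (2/5) = -1  (since 5 mod 8 = 5)
  (1/5) = 1
Product of signs = 1

1


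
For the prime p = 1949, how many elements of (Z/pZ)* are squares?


For prime p, the number of non-zero quadratic residues is (p-1)/2.
= (1949-1)/2
= 974

974


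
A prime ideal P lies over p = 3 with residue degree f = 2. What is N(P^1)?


N(P^a) = p^(a*f)
= 3^(1*2)
= 3^2
= 9

9


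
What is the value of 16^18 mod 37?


p = 37 is prime and the exponent is (p-1)/2 = 18, so by Euler's criterion 16^18 = (16/37) = +1 or -1 mod 37.
Compute by square-and-multiply:
  18 = 16 + 2 (binary 10010)
  Repeated squaring mod 37: 16^1 = 16, 16^2 = 34, 16^4 = 9, 16^8 = 7, 16^16 = 12
  16^18 = 16^16 * 16^2 = 12 * 34 mod 37
    12 * 34 = 408 = 1 mod 37
  16^18 = 1 mod 37
Result 1: 16 is a quadratic residue mod 37.
16^18 mod 37 = 1

1


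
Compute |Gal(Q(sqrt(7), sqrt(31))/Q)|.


The 2 square roots of distinct primes are multiplicatively independent over Q,
so [K:Q] = 2^2 and Gal(K/Q) is isomorphic to (Z/2Z)^2.
|Gal| = 2^2 = 4

4


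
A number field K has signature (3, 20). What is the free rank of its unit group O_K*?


By Dirichlet's unit theorem:
rank = r1 + r2 - 1
= 3 + 20 - 1
= 22

22


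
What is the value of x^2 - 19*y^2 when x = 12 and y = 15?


x^2 - d*y^2
= 12^2 - 19*15^2
= 144 - 4275
= -4131

-4131


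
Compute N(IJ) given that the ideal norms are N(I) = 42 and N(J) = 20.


N(IJ) = N(I) * N(J)
= 42 * 20
= 840

840


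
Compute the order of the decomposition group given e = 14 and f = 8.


|D_P| = e * f
= 14 * 8
= 112

112


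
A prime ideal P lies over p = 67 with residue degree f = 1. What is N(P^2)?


N(P^a) = p^(a*f)
= 67^(2*1)
= 67^2
= 4489

4489


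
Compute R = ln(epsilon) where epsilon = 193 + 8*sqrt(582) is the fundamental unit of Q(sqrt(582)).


epsilon = 193 + 8*sqrt(582)
= 385.9974
R = ln(385.9974)
= 5.9558

5.9558


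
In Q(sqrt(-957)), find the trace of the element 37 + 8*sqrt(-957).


Tr(a + b*sqrt(d)) = (a + b*sqrt(d)) + (a - b*sqrt(d)) = 2a
= 2 * (37)
= 74

74


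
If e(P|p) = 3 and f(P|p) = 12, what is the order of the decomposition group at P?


|D_P| = e * f
= 3 * 12
= 36

36


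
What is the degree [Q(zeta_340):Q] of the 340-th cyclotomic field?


The degree equals Euler's totient phi(340).
340 = 2^2 * 5 * 17
phi(340) = 128

128


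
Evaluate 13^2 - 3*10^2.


x^2 - d*y^2
= 13^2 - 3*10^2
= 169 - 300
= -131

-131


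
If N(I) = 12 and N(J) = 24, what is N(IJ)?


N(IJ) = N(I) * N(J)
= 12 * 24
= 288

288


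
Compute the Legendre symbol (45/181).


p = 181 is prime, so compute (45/181) with the reciprocity algorithm (Jacobi-symbol steps: pull out 2s via (2/n), flip via reciprocity, reduce):
  reciprocity: (45/181) -> +(181/45)
  reduce: (1/45)
  (1/45) = 1
Product of signs = 1
(45/181) = 1

1


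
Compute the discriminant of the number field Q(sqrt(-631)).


For K = Q(sqrt(d)) with d squarefree: disc(K) = d if d = 1 mod 4, and disc(K) = 4d if d = 2 or 3 mod 4.
Here d = -631, and d mod 4 = 1.
d = 1 mod 4 (O_K = Z[(1+sqrt(d))/2]), so disc(K) = d = -631

-631


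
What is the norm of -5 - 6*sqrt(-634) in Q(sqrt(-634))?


N(a + b*sqrt(d)) = a^2 - d*b^2
= (-5)^2 - (-634)*(-6)^2
= 25 + 22824
= 22849

22849


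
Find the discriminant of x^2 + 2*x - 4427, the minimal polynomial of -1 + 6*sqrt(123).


The element -1 + 6*sqrt(123) has minimal polynomial:
x^2 + 2*x - 4427
Discriminant = (2)^2 - 4*(-4427)
= 4 + 17708
= 17712

17712


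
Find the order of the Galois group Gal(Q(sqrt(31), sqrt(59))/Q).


The 2 square roots of distinct primes are multiplicatively independent over Q,
so [K:Q] = 2^2 and Gal(K/Q) is isomorphic to (Z/2Z)^2.
|Gal| = 2^2 = 4

4


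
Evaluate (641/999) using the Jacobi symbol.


Compute (641/999) via quadratic reciprocity:
  reciprocity: (641/999) -> +(999/641)
  reduce: (358/641)
  pull out 2: (2/641) = +1  (since 641 mod 8 = 1)
  reciprocity: (179/641) -> +(641/179)
  reduce: (104/179)
  pull out 2: (2/179) = -1  (since 179 mod 8 = 3)
  pull out 2: (2/179) = -1  (since 179 mod 8 = 3)
  pull out 2: (2/179) = -1  (since 179 mod 8 = 3)
  reciprocity: (13/179) -> +(179/13)
  reduce: (10/13)
  pull out 2: (2/13) = -1  (since 13 mod 8 = 5)
  reciprocity: (5/13) -> +(13/5)
  reduce: (3/5)
  reciprocity: (3/5) -> +(5/3)
  reduce: (2/3)
  pull out 2: (2/3) = -1  (since 3 mod 8 = 3)
  (1/3) = 1
Product of signs = -1

-1


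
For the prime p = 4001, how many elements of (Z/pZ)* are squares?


For prime p, the number of non-zero quadratic residues is (p-1)/2.
= (4001-1)/2
= 2000

2000


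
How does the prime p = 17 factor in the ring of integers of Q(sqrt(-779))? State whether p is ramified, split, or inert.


K = Q(sqrt(-779)). Since d mod 4 = 1, disc(K) = -779.
Check p | disc: -779 mod 17 = 3.
p does not divide disc. Compute Legendre symbol (d/p):
3^((17-1)/2) mod 17 = -1
(d/p) = -1, so p is inert: (p) stays prime with e=1, f=2, g=1.
Therefore p is inert.

inert


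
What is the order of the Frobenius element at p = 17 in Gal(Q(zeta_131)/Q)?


The Frobenius at p in Gal(Q(zeta_n)/Q) = (Z/nZ)* is the class of p, so its order is ord_131(17), the smallest k >= 1 with 17^k = 1 mod 131.
n = 131 = 131, phi(131) = 130; the order divides phi(n).
Divisors of 130: 1, 2, 5, 10, 13, 26, 65, 130
Repeated squaring mod 131: 17^1 = 17, 17^2 = 27, 17^4 = 74, 17^8 = 105, 17^16 = 21, 17^32 = 48, 17^64 = 77, 17^128 = 34
Test divisors in increasing order:
  k=1: 17^1 = 17 mod 131
  k=2: 17^2 = 27 mod 131
  k=5: 17^5 = 74 * 17 = 79 mod 131
  k=10: 17^10 = 105 * 27 = 84 mod 131
  k=13: 17^13 = 105 * 74 * 17 = 42 mod 131
  k=26: 17^26 = 21 * 105 * 27 = 61 mod 131
  k=65: 17^65 = 77 * 17 = 130 mod 131
  k=130: 17^130 = 34 * 27 = 1 mod 131  <- first divisor giving 1
Order = 130

130


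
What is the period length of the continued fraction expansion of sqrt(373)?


Run the CF algorithm for sqrt(373).
a_0 = floor(sqrt(373)) = 19; set m_0=0, q_0=1.
Recurrence: m' = q*a - m,  q' = (d - m'^2)/q,  a' = floor((a_0 + m')/q').
  step 1: m=19, q=12, a=3
  step 2: m=17, q=7, a=5
  step 3: m=18, q=7, a=5
  step 4: m=17, q=12, a=3
  step 5: m=19, q=1, a=38
a_5 = 2*a_0 = 38, so the period closes here.
sqrt(373) = [19; 3, 5, 5, 3, 38]
Period length = 5

5


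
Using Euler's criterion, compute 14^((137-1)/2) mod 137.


p = 137 is prime and the exponent is (p-1)/2 = 68, so by Euler's criterion 14^68 = (14/137) = +1 or -1 mod 137.
Compute by square-and-multiply:
  68 = 64 + 4 (binary 1000100)
  Repeated squaring mod 137: 14^1 = 14, 14^2 = 59, 14^4 = 56, 14^8 = 122, 14^16 = 88, 14^32 = 72, 14^64 = 115
  14^68 = 14^64 * 14^4 = 115 * 56 mod 137
    115 * 56 = 6440 = 1 mod 137
  14^68 = 1 mod 137
Result 1: 14 is a quadratic residue mod 137.
14^68 mod 137 = 1

1


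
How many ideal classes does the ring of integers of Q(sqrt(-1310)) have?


K = Q(sqrt(-1310)). d mod 4 = 2, so D = disc(K) = 4d = -5240
h(K) equals the number of primitive reduced positive-definite forms (a, b, c) = a*x^2 + b*x*y + c*y^2 with b^2 - 4ac = D,
where reduced means |b| <= a <= c, with b >= 0 whenever |b| = a or a = c, and primitive means gcd(a, b, c) = 1.
Reduced forces 3a^2 <= |D| = 5240, so 1 <= a <= 41; b must have the parity of D, and c = (b^2 - D)/(4a) must be an integer >= a.
Enumerate a = 1..41, b in [-a, a]:
  a=1: (1, 0, 1310)  [1]
  a=2: (2, 0, 655)  [1]
  a=3: (3, -2, 437), (3, 2, 437)  [2]
  a=4: none
  a=5: (5, 0, 262)  [1]
  a=6: (6, -4, 219), (6, 4, 219)  [2]
  a=7..8: none
  a=9: (9, -4, 146), (9, 4, 146)  [2]
  a=10: (10, 0, 131)  [1]
  a=11..12: none
  a=13: (13, -8, 102), (13, 8, 102)  [2]
  a=14: none
  a=15: (15, -10, 89), (15, 10, 89)  [2]
  a=16: none
  a=17: (17, -8, 78), (17, 8, 78)  [2]
  a=18: (18, -4, 73), (18, 4, 73)  [2]
  a=19: (19, -2, 69), (19, 2, 69)  [2]
  a=20..22: none
  a=23: (23, -2, 57), (23, 2, 57)  [2]
  a=24..25: none
  a=26: (26, -8, 51), (26, 8, 51)  [2]
  a=27: (27, -22, 53), (27, 22, 53)  [2]
  a=28: none
  a=29: (29, -26, 51), (29, 26, 51)  [2]
  a=30: (30, -20, 47), (30, 20, 47)  [2]
  a=31..33: none
  a=34: (34, -8, 39), (34, 8, 39)  [2]
  a=35..37: none
  a=38: (38, -36, 43), (38, 36, 43)  [2]
  a=39: (39, -34, 41), (39, 34, 41)  [2]
  a=40..41: none
Total reduced forms: 1 + 1 + 2 + 1 + 2 + 2 + 1 + 2 + 2 + 2 + 2 + 2 + 2 + 2 + 2 + 2 + 2 + 2 + 2 + 2 = 36
h = 36

36


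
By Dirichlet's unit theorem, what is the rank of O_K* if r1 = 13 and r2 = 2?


By Dirichlet's unit theorem:
rank = r1 + r2 - 1
= 13 + 2 - 1
= 14

14


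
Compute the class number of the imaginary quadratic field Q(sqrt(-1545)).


K = Q(sqrt(-1545)). d mod 4 = 3, so D = disc(K) = 4d = -6180
h(K) equals the number of primitive reduced positive-definite forms (a, b, c) = a*x^2 + b*x*y + c*y^2 with b^2 - 4ac = D,
where reduced means |b| <= a <= c, with b >= 0 whenever |b| = a or a = c, and primitive means gcd(a, b, c) = 1.
Reduced forces 3a^2 <= |D| = 6180, so 1 <= a <= 45; b must have the parity of D, and c = (b^2 - D)/(4a) must be an integer >= a.
Enumerate a = 1..45, b in [-a, a]:
  a=1: (1, 0, 1545)  [1]
  a=2: (2, 2, 773)  [1]
  a=3: (3, 0, 515)  [1]
  a=4: none
  a=5: (5, 0, 309)  [1]
  a=6: (6, 6, 259)  [1]
  a=7: (7, -6, 222), (7, 6, 222)  [2]
  a=8..9: none
  a=10: (10, 10, 157)  [1]
  a=11..13: none
  a=14: (14, -6, 111), (14, 6, 111)  [2]
  a=15: (15, 0, 103)  [1]
  a=16: none
  a=17: (17, -12, 93), (17, 12, 93)  [2]
  a=18..20: none
  a=21: (21, -6, 74), (21, 6, 74)  [2]
  a=22..29: none
  a=30: (30, 30, 59)  [1]
  a=31: (31, -12, 51), (31, 12, 51)  [2]
  a=32..33: none
  a=34: (34, -22, 49), (34, 22, 49)  [2]
  a=35: (35, -20, 47), (35, 20, 47)  [2]
  a=36: none
  a=37: (37, -6, 42), (37, 6, 42)  [2]
  a=38..45: none
Total reduced forms: 1 + 1 + 1 + 1 + 1 + 2 + 1 + 2 + 1 + 2 + 2 + 1 + 2 + 2 + 2 + 2 = 24
h = 24

24


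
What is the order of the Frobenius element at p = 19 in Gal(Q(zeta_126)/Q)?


The Frobenius at p in Gal(Q(zeta_n)/Q) = (Z/nZ)* is the class of p, so its order is ord_126(19), the smallest k >= 1 with 19^k = 1 mod 126.
n = 126 = 2 * 3^2 * 7, phi(126) = 36; the order divides phi(n).
Divisors of 36: 1, 2, 3, 4, 6, 9, 12, 18, 36
Repeated squaring mod 126: 19^1 = 19, 19^2 = 109, 19^4 = 37, 19^8 = 109, 19^16 = 37, 19^32 = 109
Test divisors in increasing order:
  k=1: 19^1 = 19 mod 126
  k=2: 19^2 = 109 mod 126
  k=3: 19^3 = 109 * 19 = 55 mod 126
  k=4: 19^4 = 37 mod 126
  k=6: 19^6 = 37 * 109 = 1 mod 126  <- first divisor giving 1
Order = 6

6


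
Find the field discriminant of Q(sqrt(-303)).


For K = Q(sqrt(d)) with d squarefree: disc(K) = d if d = 1 mod 4, and disc(K) = 4d if d = 2 or 3 mod 4.
Here d = -303, and d mod 4 = 1.
d = 1 mod 4 (O_K = Z[(1+sqrt(d))/2]), so disc(K) = d = -303

-303


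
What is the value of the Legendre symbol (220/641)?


p = 641 is prime, so compute (220/641) with the reciprocity algorithm (Jacobi-symbol steps: pull out 2s via (2/n), flip via reciprocity, reduce):
  pull out 2: (2/641) = +1  (since 641 mod 8 = 1)
  pull out 2: (2/641) = +1  (since 641 mod 8 = 1)
  reciprocity: (55/641) -> +(641/55)
  reduce: (36/55)
  pull out 2: (2/55) = +1  (since 55 mod 8 = 7)
  pull out 2: (2/55) = +1  (since 55 mod 8 = 7)
  reciprocity: (9/55) -> +(55/9)
  reduce: (1/9)
  (1/9) = 1
Product of signs = 1
(220/641) = 1

1


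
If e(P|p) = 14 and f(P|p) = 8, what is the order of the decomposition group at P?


|D_P| = e * f
= 14 * 8
= 112

112


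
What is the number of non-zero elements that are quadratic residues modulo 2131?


For prime p, the number of non-zero quadratic residues is (p-1)/2.
= (2131-1)/2
= 1065

1065


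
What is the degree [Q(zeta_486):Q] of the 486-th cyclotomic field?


The degree equals Euler's totient phi(486).
486 = 2 * 3^5
phi(486) = 162

162


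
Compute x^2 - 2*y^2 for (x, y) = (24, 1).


x^2 - d*y^2
= 24^2 - 2*1^2
= 576 - 2
= 574

574


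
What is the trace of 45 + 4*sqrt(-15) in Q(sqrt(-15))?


Tr(a + b*sqrt(d)) = (a + b*sqrt(d)) + (a - b*sqrt(d)) = 2a
= 2 * (45)
= 90

90


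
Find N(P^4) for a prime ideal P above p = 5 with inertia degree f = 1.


N(P^a) = p^(a*f)
= 5^(4*1)
= 5^4
= 625

625


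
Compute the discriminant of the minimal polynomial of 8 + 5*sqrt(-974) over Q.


The element 8 + 5*sqrt(-974) has minimal polynomial:
x^2 - 16*x + 24414
Discriminant = (-16)^2 - 4*(24414)
= 256 - 97656
= -97400

-97400


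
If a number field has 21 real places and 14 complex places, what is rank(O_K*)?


By Dirichlet's unit theorem:
rank = r1 + r2 - 1
= 21 + 14 - 1
= 34

34


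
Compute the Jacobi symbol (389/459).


Compute (389/459) via quadratic reciprocity:
  reciprocity: (389/459) -> +(459/389)
  reduce: (70/389)
  pull out 2: (2/389) = -1  (since 389 mod 8 = 5)
  reciprocity: (35/389) -> +(389/35)
  reduce: (4/35)
  pull out 2: (2/35) = -1  (since 35 mod 8 = 3)
  pull out 2: (2/35) = -1  (since 35 mod 8 = 3)
  (1/35) = 1
Product of signs = -1

-1


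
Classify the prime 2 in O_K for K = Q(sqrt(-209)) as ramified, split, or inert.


K = Q(sqrt(-209)). Since d mod 4 = 3, disc(K) = -836.
Check p | disc: -836 mod 2 = 0.
p divides disc, so p ramifies: (p) = P^2 with e=2, f=1, g=1.
Therefore p is ramified.

ramified


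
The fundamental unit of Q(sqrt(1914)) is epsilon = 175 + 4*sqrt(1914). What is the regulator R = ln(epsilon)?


epsilon = 175 + 4*sqrt(1914)
= 349.9971
R = ln(349.9971)
= 5.8579

5.8579


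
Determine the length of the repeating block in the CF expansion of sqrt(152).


Run the CF algorithm for sqrt(152).
a_0 = floor(sqrt(152)) = 12; set m_0=0, q_0=1.
Recurrence: m' = q*a - m,  q' = (d - m'^2)/q,  a' = floor((a_0 + m')/q').
  step 1: m=12, q=8, a=3
  step 2: m=12, q=1, a=24
a_2 = 2*a_0 = 24, so the period closes here.
sqrt(152) = [12; 3, 24]
Period length = 2

2


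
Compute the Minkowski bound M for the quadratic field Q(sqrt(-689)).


d = -689, d mod 4 = 3, so disc(K) = 4d = -2756; |disc(K)| = 2756
Imaginary quadratic field, so n = 2, s = r2 = 1, r1 = 0
M = (n!/n^n) * (4/pi)^s * sqrt(|disc(K)|) = (2!/2^2) * (4/pi)^1 * sqrt(2756)
= 0.5 * 1.273240 * 52.497619
= 33.4210

33.4210


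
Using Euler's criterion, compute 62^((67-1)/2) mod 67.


p = 67 is prime and the exponent is (p-1)/2 = 33, so by Euler's criterion 62^33 = (62/67) = +1 or -1 mod 67.
Compute by square-and-multiply:
  33 = 32 + 1 (binary 100001)
  Repeated squaring mod 67: 62^1 = 62, 62^2 = 25, 62^4 = 22, 62^8 = 15, 62^16 = 24, 62^32 = 40
  62^33 = 62^32 * 62^1 = 40 * 62 mod 67
    40 * 62 = 2480 = 1 mod 67
  62^33 = 1 mod 67
Result 1: 62 is a quadratic residue mod 67.
62^33 mod 67 = 1

1


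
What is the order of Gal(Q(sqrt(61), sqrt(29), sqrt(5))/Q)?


The 3 square roots of distinct primes are multiplicatively independent over Q,
so [K:Q] = 2^3 and Gal(K/Q) is isomorphic to (Z/2Z)^3.
|Gal| = 2^3 = 8

8


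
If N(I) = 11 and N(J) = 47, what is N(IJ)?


N(IJ) = N(I) * N(J)
= 11 * 47
= 517

517


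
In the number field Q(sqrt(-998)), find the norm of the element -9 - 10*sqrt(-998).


N(a + b*sqrt(d)) = a^2 - d*b^2
= (-9)^2 - (-998)*(-10)^2
= 81 + 99800
= 99881

99881


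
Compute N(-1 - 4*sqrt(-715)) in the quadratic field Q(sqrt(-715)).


N(a + b*sqrt(d)) = a^2 - d*b^2
= (-1)^2 - (-715)*(-4)^2
= 1 + 11440
= 11441

11441


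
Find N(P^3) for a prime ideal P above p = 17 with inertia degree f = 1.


N(P^a) = p^(a*f)
= 17^(3*1)
= 17^3
= 4913

4913


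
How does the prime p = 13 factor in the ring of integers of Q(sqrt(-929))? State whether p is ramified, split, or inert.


K = Q(sqrt(-929)). Since d mod 4 = 3, disc(K) = -3716.
Check p | disc: -3716 mod 13 = 2.
p does not divide disc. Compute Legendre symbol (d/p):
7^((13-1)/2) mod 13 = -1
(d/p) = -1, so p is inert: (p) stays prime with e=1, f=2, g=1.
Therefore p is inert.

inert


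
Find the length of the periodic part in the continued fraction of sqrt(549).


Run the CF algorithm for sqrt(549).
a_0 = floor(sqrt(549)) = 23; set m_0=0, q_0=1.
Recurrence: m' = q*a - m,  q' = (d - m'^2)/q,  a' = floor((a_0 + m')/q').
  step 1: m=23, q=20, a=2
  step 2: m=17, q=13, a=3
  step 3: m=22, q=5, a=9
  step 4: m=23, q=4, a=11
  step 5: m=21, q=27, a=1
  step 6: m=6, q=19, a=1
  step 7: m=13, q=20, a=1
  step 8: m=7, q=25, a=1
  step 9: m=18, q=9, a=4
  step 10: m=18, q=25, a=1
  step 11: m=7, q=20, a=1
  step 12: m=13, q=19, a=1
  step 13: m=6, q=27, a=1
  step 14: m=21, q=4, a=11
  step 15: m=23, q=5, a=9
  step 16: m=22, q=13, a=3
  step 17: m=17, q=20, a=2
  step 18: m=23, q=1, a=46
a_18 = 2*a_0 = 46, so the period closes here.
sqrt(549) = [23; 2, 3, 9, 11, 1, 1, 1, 1, 4, 1, 1, 1, 1, 11, 9, 3, 2, 46]
Period length = 18

18


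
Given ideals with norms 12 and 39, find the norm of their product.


N(IJ) = N(I) * N(J)
= 12 * 39
= 468

468


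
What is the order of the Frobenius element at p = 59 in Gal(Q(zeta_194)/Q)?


The Frobenius at p in Gal(Q(zeta_n)/Q) = (Z/nZ)* is the class of p, so its order is ord_194(59), the smallest k >= 1 with 59^k = 1 mod 194.
n = 194 = 2 * 97, phi(194) = 96; the order divides phi(n).
Divisors of 96: 1, 2, 3, 4, 6, 8, 12, 16, 24, 32, 48, 96
Repeated squaring mod 194: 59^1 = 59, 59^2 = 183, 59^4 = 121, 59^8 = 91, 59^16 = 133, 59^32 = 35, 59^64 = 61
Test divisors in increasing order:
  k=1: 59^1 = 59 mod 194
  k=2: 59^2 = 183 mod 194
  k=3: 59^3 = 183 * 59 = 127 mod 194
  k=4: 59^4 = 121 mod 194
  k=6: 59^6 = 121 * 183 = 27 mod 194
  k=8: 59^8 = 91 mod 194
  k=12: 59^12 = 91 * 121 = 147 mod 194
  k=16: 59^16 = 133 mod 194
  k=24: 59^24 = 133 * 91 = 75 mod 194
  k=32: 59^32 = 35 mod 194
  k=48: 59^48 = 35 * 133 = 193 mod 194
  k=96: 59^96 = 61 * 35 = 1 mod 194  <- first divisor giving 1
Order = 96

96


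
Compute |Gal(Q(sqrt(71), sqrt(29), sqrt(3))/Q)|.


The 3 square roots of distinct primes are multiplicatively independent over Q,
so [K:Q] = 2^3 and Gal(K/Q) is isomorphic to (Z/2Z)^3.
|Gal| = 2^3 = 8

8


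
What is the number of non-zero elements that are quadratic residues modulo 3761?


For prime p, the number of non-zero quadratic residues is (p-1)/2.
= (3761-1)/2
= 1880

1880


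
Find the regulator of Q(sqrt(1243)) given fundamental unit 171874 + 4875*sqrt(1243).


epsilon = 171874 + 4875*sqrt(1243)
= 343748.0000
R = ln(343748.0000)
= 12.7477

12.7477


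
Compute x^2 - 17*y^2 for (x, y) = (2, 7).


x^2 - d*y^2
= 2^2 - 17*7^2
= 4 - 833
= -829

-829


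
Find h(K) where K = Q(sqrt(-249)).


K = Q(sqrt(-249)). d mod 4 = 3, so D = disc(K) = 4d = -996
h(K) equals the number of primitive reduced positive-definite forms (a, b, c) = a*x^2 + b*x*y + c*y^2 with b^2 - 4ac = D,
where reduced means |b| <= a <= c, with b >= 0 whenever |b| = a or a = c, and primitive means gcd(a, b, c) = 1.
Reduced forces 3a^2 <= |D| = 996, so 1 <= a <= 18; b must have the parity of D, and c = (b^2 - D)/(4a) must be an integer >= a.
Enumerate a = 1..18, b in [-a, a]:
  a=1: (1, 0, 249)  [1]
  a=2: (2, 2, 125)  [1]
  a=3: (3, 0, 83)  [1]
  a=4: none
  a=5: (5, -2, 50), (5, 2, 50)  [2]
  a=6: (6, 6, 43)  [1]
  a=7..9: none
  a=10: (10, -2, 25), (10, 2, 25)  [2]
  a=11: (11, -4, 23), (11, 4, 23)  [2]
  a=12..14: none
  a=15: (15, -12, 19), (15, 12, 19)  [2]
  a=16..18: none
Total reduced forms: 1 + 1 + 1 + 2 + 1 + 2 + 2 + 2 = 12
h = 12

12


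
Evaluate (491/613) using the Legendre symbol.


p = 613 is prime, so compute (491/613) with the reciprocity algorithm (Jacobi-symbol steps: pull out 2s via (2/n), flip via reciprocity, reduce):
  reciprocity: (491/613) -> +(613/491)
  reduce: (122/491)
  pull out 2: (2/491) = -1  (since 491 mod 8 = 3)
  reciprocity: (61/491) -> +(491/61)
  reduce: (3/61)
  reciprocity: (3/61) -> +(61/3)
  reduce: (1/3)
  (1/3) = 1
Product of signs = -1
(491/613) = -1

-1
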